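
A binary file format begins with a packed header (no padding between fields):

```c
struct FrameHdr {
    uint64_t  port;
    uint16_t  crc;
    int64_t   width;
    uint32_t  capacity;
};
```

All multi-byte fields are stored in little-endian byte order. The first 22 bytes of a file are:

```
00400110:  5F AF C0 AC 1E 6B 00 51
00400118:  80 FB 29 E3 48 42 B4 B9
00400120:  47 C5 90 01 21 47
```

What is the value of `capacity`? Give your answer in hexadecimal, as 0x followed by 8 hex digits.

`capacity` follows `port` (8 B), `crc` (2 B), `width` (8 B), so it starts at offset 8 + 2 + 8 = 18 and occupies 4 bytes.
Bytes at offsets 18..21: 90 01 21 47.
Little-endian stores the least-significant byte at the lowest address.
Reassemble most-significant byte first: 47 21 01 90 → 0x47210190.

0x47210190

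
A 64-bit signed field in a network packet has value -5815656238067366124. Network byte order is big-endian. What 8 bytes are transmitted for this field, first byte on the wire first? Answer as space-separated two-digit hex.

AF 4A A3 76 D2 35 C7 14

Two's complement of -5815656238067366124 in 64 bits: 5815656238067366124 = 0x50B55C892DCA38EC; invert → 0xAF4AA376D235C713; add 1 → 0xAF4AA376D235C714.
Split into bytes (most-significant first): AF 4A A3 76 D2 35 C7 14.
Big-endian: lowest address holds the most-significant byte.
So the memory order matches the most-significant-first order: AF 4A A3 76 D2 35 C7 14.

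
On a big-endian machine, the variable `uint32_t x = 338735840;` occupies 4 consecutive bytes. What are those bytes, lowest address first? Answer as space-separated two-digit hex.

14 30 B2 E0

338735840 in hexadecimal, padded to 32 bits, is 0x1430B2E0.
Split into bytes (most-significant first): 14 30 B2 E0.
Big-endian stores the most-significant byte at the lowest address.
So the memory order matches the most-significant-first order: 14 30 B2 E0.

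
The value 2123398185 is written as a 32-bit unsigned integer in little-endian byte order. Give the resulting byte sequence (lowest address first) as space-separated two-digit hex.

2123398185 in hexadecimal, padded to 32 bits, is 0x7E907C29.
Split into bytes (most-significant first): 7E 90 7C 29.
In little-endian order the low byte comes first in memory.
So at ascending addresses the bytes are 29 7C 90 7E.

29 7C 90 7E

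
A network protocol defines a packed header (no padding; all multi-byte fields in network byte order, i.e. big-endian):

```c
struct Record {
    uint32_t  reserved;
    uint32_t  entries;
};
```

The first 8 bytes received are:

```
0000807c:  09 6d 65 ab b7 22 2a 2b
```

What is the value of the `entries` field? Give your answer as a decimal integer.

3072469547

`entries` follows `reserved` (4 bytes), so it starts at byte offset 4 and occupies 4 bytes.
Bytes at offsets 4..7: B7 22 2A 2B.
In big-endian order the high byte comes first in memory.
The bytes are already most-significant first: 0xB7222A2B.
0xB7222A2B = 3072469547.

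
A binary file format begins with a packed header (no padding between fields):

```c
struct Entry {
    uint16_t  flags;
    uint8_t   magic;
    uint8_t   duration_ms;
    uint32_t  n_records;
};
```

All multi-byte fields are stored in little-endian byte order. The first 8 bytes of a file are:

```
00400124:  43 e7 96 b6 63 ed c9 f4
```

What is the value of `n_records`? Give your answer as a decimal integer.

`n_records` follows `flags` (2 B), `magic` (1 B), `duration_ms` (1 B), so it starts at offset 2 + 1 + 1 = 4 and occupies 4 bytes.
Bytes at offsets 4..7: 63 ED C9 F4.
Little-endian stores the least-significant byte at the lowest address.
Reassemble most-significant byte first: F4 C9 ED 63 → 0xF4C9ED63.
0xF4C9ED63 = 4106874211.

4106874211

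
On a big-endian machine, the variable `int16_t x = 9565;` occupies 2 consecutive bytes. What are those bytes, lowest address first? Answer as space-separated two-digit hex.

9565 in hexadecimal, padded to 16 bits, is 0x255D.
Split into bytes (most-significant first): 25 5D.
Big-endian stores the most-significant byte at the lowest address.
So the memory order matches the most-significant-first order: 25 5D.

25 5D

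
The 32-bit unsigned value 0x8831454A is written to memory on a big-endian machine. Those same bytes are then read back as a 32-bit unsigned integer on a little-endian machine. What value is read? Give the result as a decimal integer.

Stored big-endian, the bytes at ascending addresses are 88 31 45 4A.
Read back as little-endian, the first byte is least significant, giving 0x4A453188.
0x4A453188 = 1246048648.

1246048648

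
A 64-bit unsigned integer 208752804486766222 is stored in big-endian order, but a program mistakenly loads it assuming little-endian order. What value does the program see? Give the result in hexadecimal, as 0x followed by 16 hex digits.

0x8EDE4CD591A3E502

208752804486766222 in 64-bit hexadecimal is 0x02E5A391D54CDE8E.
Stored big-endian, the bytes at ascending addresses are 02 E5 A3 91 D5 4C DE 8E.
Read back as little-endian, the first byte is least significant, giving 0x8EDE4CD591A3E502.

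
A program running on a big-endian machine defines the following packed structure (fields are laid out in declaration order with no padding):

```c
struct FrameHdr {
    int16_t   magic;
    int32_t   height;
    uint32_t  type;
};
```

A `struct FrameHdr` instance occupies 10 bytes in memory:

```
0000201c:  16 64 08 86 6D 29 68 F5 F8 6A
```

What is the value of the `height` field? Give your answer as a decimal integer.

143027497

`height` follows `magic` (2 bytes), so it starts at byte offset 2 and occupies 4 bytes.
Bytes at offsets 2..5: 08 86 6D 29.
Big-endian stores the most-significant byte at the lowest address.
The bytes are already most-significant first: 0x08866D29.
0x08866D29 = 143027497.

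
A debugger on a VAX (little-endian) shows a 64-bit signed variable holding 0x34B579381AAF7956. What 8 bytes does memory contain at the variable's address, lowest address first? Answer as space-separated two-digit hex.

Split into bytes (most-significant first): 34 B5 79 38 1A AF 79 56.
Little-endian: lowest address holds the least-significant byte.
So at ascending addresses the bytes are 56 79 AF 1A 38 79 B5 34.

56 79 AF 1A 38 79 B5 34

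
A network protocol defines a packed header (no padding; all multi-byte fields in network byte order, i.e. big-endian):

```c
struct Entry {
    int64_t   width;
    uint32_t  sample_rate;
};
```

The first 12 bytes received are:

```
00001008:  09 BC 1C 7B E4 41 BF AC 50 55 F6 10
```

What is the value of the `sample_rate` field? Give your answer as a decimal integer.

1347810832

`sample_rate` follows `width` (8 bytes), so it starts at byte offset 8 and occupies 4 bytes.
Bytes at offsets 8..11: 50 55 F6 10.
Big-endian: lowest address holds the most-significant byte.
The bytes are already most-significant first: 0x5055F610.
0x5055F610 = 1347810832.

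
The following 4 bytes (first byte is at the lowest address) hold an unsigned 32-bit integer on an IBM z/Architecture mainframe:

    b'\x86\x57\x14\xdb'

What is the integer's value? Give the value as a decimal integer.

In big-endian order the high byte comes first in memory.
The bytes are already most-significant first: 0x865714DB.
0x865714DB = 2253853915.

2253853915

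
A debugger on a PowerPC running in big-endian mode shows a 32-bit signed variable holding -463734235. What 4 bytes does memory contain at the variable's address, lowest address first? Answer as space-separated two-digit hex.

E4 5B FA 25

Two's complement of -463734235 in 32 bits: 463734235 = 0x1BA405DB; invert → 0xE45BFA24; add 1 → 0xE45BFA25.
Split into bytes (most-significant first): E4 5B FA 25.
Big-endian stores the most-significant byte at the lowest address.
So the memory order matches the most-significant-first order: E4 5B FA 25.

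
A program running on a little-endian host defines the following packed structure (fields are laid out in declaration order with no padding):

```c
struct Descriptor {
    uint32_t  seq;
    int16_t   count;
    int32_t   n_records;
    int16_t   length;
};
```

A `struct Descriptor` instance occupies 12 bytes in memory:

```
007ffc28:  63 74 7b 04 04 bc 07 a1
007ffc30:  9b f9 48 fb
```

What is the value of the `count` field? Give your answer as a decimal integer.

`count` follows `seq` (4 bytes), so it starts at byte offset 4 and occupies 2 bytes.
Bytes at offsets 4..5: 04 BC.
In little-endian order the low byte comes first in memory.
Reassemble most-significant byte first: BC 04 → 0xBC04.
Top bit is set, so as a signed 16-bit value this is 0xBC04 − 2^16 = -17404.

-17404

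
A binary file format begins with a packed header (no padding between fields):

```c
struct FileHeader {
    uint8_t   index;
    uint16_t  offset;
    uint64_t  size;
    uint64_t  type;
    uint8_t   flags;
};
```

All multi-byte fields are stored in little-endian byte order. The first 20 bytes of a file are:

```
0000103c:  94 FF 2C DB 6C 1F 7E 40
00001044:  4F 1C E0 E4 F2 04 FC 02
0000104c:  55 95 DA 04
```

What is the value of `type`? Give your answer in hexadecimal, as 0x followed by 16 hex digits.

`type` follows `index` (1 B), `offset` (2 B), `size` (8 B), so it starts at offset 1 + 2 + 8 = 11 and occupies 8 bytes.
Bytes at offsets 11..18: E4 F2 04 FC 02 55 95 DA.
Little-endian: lowest address holds the least-significant byte.
Reassemble most-significant byte first: DA 95 55 02 FC 04 F2 E4 → 0xDA955502FC04F2E4.

0xDA955502FC04F2E4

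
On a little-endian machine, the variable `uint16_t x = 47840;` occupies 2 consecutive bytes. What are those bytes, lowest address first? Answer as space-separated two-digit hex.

47840 in hexadecimal, padded to 16 bits, is 0xBAE0.
Split into bytes (most-significant first): BA E0.
In little-endian order the low byte comes first in memory.
So at ascending addresses the bytes are E0 BA.

E0 BA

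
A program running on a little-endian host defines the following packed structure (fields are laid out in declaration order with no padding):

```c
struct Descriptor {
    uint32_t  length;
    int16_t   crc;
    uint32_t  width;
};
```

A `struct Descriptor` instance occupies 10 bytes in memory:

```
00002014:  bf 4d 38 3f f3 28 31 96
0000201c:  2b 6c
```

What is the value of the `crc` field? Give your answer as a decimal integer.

10483

`crc` follows `length` (4 bytes), so it starts at byte offset 4 and occupies 2 bytes.
Bytes at offsets 4..5: F3 28.
Little-endian: lowest address holds the least-significant byte.
Reassemble most-significant byte first: 28 F3 → 0x28F3.
0x28F3 = 10483.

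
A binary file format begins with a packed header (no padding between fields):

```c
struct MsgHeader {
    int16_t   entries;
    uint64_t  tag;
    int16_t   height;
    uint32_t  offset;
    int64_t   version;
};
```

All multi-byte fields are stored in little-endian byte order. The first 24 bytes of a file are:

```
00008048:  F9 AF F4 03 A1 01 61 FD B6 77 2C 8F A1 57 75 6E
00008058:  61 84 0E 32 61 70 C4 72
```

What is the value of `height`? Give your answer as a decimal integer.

`height` follows `entries` (2 B), `tag` (8 B), so it starts at offset 2 + 8 = 10 and occupies 2 bytes.
Bytes at offsets 10..11: 2C 8F.
Little-endian stores the least-significant byte at the lowest address.
Reassemble most-significant byte first: 8F 2C → 0x8F2C.
Top bit is set, so as a signed 16-bit value this is 0x8F2C − 2^16 = -28884.

-28884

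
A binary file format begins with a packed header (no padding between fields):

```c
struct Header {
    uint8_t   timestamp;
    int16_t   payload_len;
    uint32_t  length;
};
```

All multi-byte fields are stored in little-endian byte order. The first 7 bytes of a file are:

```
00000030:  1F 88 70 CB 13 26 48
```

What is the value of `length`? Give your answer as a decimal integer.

1210454987

`length` follows `timestamp` (1 B), `payload_len` (2 B), so it starts at offset 1 + 2 = 3 and occupies 4 bytes.
Bytes at offsets 3..6: CB 13 26 48.
Little-endian: lowest address holds the least-significant byte.
Reassemble most-significant byte first: 48 26 13 CB → 0x482613CB.
0x482613CB = 1210454987.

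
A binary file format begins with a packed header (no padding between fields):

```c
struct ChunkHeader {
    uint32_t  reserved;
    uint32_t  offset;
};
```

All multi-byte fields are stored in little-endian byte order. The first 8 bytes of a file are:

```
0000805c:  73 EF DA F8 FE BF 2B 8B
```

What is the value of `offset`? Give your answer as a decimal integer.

2334900222

`offset` follows `reserved` (4 bytes), so it starts at byte offset 4 and occupies 4 bytes.
Bytes at offsets 4..7: FE BF 2B 8B.
In little-endian order the low byte comes first in memory.
Reassemble most-significant byte first: 8B 2B BF FE → 0x8B2BBFFE.
0x8B2BBFFE = 2334900222.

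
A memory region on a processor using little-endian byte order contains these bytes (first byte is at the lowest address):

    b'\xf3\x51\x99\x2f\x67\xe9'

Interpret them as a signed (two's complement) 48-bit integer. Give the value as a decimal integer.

Little-endian: lowest address holds the least-significant byte.
Reassemble most-significant byte first: E9 67 2F 99 51 F3 → 0xE9672F9951F3.
Top bit is set, so as a signed 48-bit value this is 0xE9672F9951F3 − 2^48 = -24845587230221.

-24845587230221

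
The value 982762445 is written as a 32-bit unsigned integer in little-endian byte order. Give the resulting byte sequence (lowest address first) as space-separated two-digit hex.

CD C3 93 3A

982762445 in hexadecimal, padded to 32 bits, is 0x3A93C3CD.
Split into bytes (most-significant first): 3A 93 C3 CD.
In little-endian order the low byte comes first in memory.
So at ascending addresses the bytes are CD C3 93 3A.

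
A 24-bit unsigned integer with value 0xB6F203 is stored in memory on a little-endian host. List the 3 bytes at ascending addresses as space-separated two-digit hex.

03 F2 B6

Split into bytes (most-significant first): B6 F2 03.
Little-endian stores the least-significant byte at the lowest address.
So at ascending addresses the bytes are 03 F2 B6.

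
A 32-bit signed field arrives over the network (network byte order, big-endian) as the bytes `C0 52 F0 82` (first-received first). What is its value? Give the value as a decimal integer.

-1068306302

Big-endian stores the most-significant byte at the lowest address.
The bytes are already most-significant first: 0xC052F082.
Top bit is set, so as a signed 32-bit value this is 0xC052F082 − 2^32 = -1068306302.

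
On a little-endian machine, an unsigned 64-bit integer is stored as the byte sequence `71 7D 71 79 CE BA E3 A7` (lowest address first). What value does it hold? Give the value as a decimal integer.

Little-endian stores the least-significant byte at the lowest address.
Reassemble most-significant byte first: A7 E3 BA CE 79 71 7D 71 → 0xA7E3BACE79717D71.
0xA7E3BACE79717D71 = 12097718420010794353.

12097718420010794353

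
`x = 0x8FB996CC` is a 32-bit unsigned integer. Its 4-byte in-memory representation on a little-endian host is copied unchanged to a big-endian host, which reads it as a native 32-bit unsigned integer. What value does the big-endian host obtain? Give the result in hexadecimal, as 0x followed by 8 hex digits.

0xCC96B98F

Stored little-endian, the bytes at ascending addresses are CC 96 B9 8F.
Read back as big-endian, the last byte is least significant, giving 0xCC96B98F.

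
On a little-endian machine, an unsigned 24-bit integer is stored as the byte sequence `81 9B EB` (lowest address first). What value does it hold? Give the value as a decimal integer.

Little-endian stores the least-significant byte at the lowest address.
Reassemble most-significant byte first: EB 9B 81 → 0xEB9B81.
0xEB9B81 = 15440769.

15440769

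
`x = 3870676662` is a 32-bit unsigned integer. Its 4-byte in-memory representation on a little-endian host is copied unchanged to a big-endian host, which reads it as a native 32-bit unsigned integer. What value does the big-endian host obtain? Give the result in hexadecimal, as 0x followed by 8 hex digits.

0xB6D6B5E6

3870676662 in 32-bit hexadecimal is 0xE6B5D6B6.
Stored little-endian, the bytes at ascending addresses are B6 D6 B5 E6.
Read back as big-endian, the last byte is least significant, giving 0xB6D6B5E6.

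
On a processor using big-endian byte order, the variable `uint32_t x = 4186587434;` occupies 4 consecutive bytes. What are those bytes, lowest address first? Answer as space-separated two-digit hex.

4186587434 in hexadecimal, padded to 32 bits, is 0xF98A412A.
Split into bytes (most-significant first): F9 8A 41 2A.
Big-endian: lowest address holds the most-significant byte.
So the memory order matches the most-significant-first order: F9 8A 41 2A.

F9 8A 41 2A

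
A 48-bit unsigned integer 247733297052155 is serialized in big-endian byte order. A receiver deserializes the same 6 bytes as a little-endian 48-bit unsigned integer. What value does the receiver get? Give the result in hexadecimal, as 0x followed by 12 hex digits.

0xFB792BE74FE1

247733297052155 in 48-bit hexadecimal is 0xE14FE72B79FB.
Stored big-endian, the bytes at ascending addresses are E1 4F E7 2B 79 FB.
Read back as little-endian, the first byte is least significant, giving 0xFB792BE74FE1.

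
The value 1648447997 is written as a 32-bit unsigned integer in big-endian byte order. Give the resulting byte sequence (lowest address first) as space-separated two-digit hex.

62 41 51 FD

1648447997 in hexadecimal, padded to 32 bits, is 0x624151FD.
Split into bytes (most-significant first): 62 41 51 FD.
Big-endian stores the most-significant byte at the lowest address.
So the memory order matches the most-significant-first order: 62 41 51 FD.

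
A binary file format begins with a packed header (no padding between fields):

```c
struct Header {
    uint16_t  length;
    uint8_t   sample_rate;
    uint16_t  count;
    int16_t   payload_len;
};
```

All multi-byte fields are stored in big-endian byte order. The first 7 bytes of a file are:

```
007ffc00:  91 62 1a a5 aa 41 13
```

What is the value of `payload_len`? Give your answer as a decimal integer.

16659

`payload_len` follows `length` (2 B), `sample_rate` (1 B), `count` (2 B), so it starts at offset 2 + 1 + 2 = 5 and occupies 2 bytes.
Bytes at offsets 5..6: 41 13.
In big-endian order the high byte comes first in memory.
The bytes are already most-significant first: 0x4113.
0x4113 = 16659.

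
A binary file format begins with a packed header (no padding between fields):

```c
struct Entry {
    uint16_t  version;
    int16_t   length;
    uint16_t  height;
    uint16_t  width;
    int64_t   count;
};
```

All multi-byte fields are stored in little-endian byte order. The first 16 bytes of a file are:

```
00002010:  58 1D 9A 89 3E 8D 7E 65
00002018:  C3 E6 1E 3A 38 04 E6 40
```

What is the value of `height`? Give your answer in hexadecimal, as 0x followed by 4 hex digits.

0x8D3E

`height` follows `version` (2 B), `length` (2 B), so it starts at offset 2 + 2 = 4 and occupies 2 bytes.
Bytes at offsets 4..5: 3E 8D.
Little-endian stores the least-significant byte at the lowest address.
Reassemble most-significant byte first: 8D 3E → 0x8D3E.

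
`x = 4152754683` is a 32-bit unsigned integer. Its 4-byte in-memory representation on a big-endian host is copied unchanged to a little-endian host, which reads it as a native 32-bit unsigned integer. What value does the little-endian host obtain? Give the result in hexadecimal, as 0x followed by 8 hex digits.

4152754683 in 32-bit hexadecimal is 0xF78601FB.
Stored big-endian, the bytes at ascending addresses are F7 86 01 FB.
Read back as little-endian, the first byte is least significant, giving 0xFB0186F7.

0xFB0186F7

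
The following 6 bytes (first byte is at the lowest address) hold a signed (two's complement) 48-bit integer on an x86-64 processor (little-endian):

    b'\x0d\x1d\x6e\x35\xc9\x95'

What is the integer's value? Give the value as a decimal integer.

-116783559336691

In little-endian order the low byte comes first in memory.
Reassemble most-significant byte first: 95 C9 35 6E 1D 0D → 0x95C9356E1D0D.
Top bit is set, so as a signed 48-bit value this is 0x95C9356E1D0D − 2^48 = -116783559336691.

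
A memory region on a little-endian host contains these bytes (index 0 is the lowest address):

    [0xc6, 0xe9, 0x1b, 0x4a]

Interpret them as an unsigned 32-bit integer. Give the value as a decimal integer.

Little-endian stores the least-significant byte at the lowest address.
Reassemble most-significant byte first: 4A 1B E9 C6 → 0x4A1BE9C6.
0x4A1BE9C6 = 1243343302.

1243343302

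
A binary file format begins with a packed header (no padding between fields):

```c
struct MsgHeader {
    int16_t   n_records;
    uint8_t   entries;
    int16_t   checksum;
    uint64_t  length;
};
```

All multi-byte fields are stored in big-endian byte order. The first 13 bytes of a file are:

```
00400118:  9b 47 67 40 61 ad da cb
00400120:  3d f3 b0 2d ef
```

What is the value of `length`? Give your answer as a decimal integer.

`length` follows `n_records` (2 B), `entries` (1 B), `checksum` (2 B), so it starts at offset 2 + 1 + 2 = 5 and occupies 8 bytes.
Bytes at offsets 5..12: AD DA CB 3D F3 B0 2D EF.
Big-endian stores the most-significant byte at the lowest address.
The bytes are already most-significant first: 0xADDACB3DF3B02DEF.
0xADDACB3DF3B02DEF = 12527548780426309103.

12527548780426309103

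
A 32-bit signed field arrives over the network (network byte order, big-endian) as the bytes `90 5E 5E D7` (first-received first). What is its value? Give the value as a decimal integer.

-1872863529

Big-endian stores the most-significant byte at the lowest address.
The bytes are already most-significant first: 0x905E5ED7.
Top bit is set, so as a signed 32-bit value this is 0x905E5ED7 − 2^32 = -1872863529.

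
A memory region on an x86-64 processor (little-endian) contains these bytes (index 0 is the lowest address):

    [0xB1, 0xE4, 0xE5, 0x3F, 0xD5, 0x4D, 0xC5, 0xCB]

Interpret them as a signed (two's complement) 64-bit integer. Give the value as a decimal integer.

-3763516335302777679

In little-endian order the low byte comes first in memory.
Reassemble most-significant byte first: CB C5 4D D5 3F E5 E4 B1 → 0xCBC54DD53FE5E4B1.
Top bit is set, so as a signed 64-bit value this is 0xCBC54DD53FE5E4B1 − 2^64 = -3763516335302777679.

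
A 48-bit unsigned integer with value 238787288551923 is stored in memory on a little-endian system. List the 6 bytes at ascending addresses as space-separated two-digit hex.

238787288551923 in hexadecimal, padded to 48 bits, is 0xD92CFF82D1F3.
Split into bytes (most-significant first): D9 2C FF 82 D1 F3.
Little-endian stores the least-significant byte at the lowest address.
So at ascending addresses the bytes are F3 D1 82 FF 2C D9.

F3 D1 82 FF 2C D9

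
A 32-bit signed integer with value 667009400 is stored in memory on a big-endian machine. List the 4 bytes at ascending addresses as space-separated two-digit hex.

27 C1 C1 78

667009400 in hexadecimal, padded to 32 bits, is 0x27C1C178.
Split into bytes (most-significant first): 27 C1 C1 78.
Big-endian stores the most-significant byte at the lowest address.
So the memory order matches the most-significant-first order: 27 C1 C1 78.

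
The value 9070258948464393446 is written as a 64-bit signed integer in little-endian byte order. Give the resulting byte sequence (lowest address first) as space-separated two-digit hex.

9070258948464393446 in hexadecimal, padded to 64 bits, is 0x7DE0087514073CE6.
Split into bytes (most-significant first): 7D E0 08 75 14 07 3C E6.
In little-endian order the low byte comes first in memory.
So at ascending addresses the bytes are E6 3C 07 14 75 08 E0 7D.

E6 3C 07 14 75 08 E0 7D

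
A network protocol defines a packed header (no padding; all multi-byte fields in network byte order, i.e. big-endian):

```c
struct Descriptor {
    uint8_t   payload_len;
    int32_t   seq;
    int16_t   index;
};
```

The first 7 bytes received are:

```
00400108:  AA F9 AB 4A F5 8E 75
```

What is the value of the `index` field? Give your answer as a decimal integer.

`index` follows `payload_len` (1 B), `seq` (4 B), so it starts at offset 1 + 4 = 5 and occupies 2 bytes.
Bytes at offsets 5..6: 8E 75.
Big-endian stores the most-significant byte at the lowest address.
The bytes are already most-significant first: 0x8E75.
Top bit is set, so as a signed 16-bit value this is 0x8E75 − 2^16 = -29067.

-29067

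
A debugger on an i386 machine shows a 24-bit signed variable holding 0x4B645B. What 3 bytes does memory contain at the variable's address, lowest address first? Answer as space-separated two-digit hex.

5B 64 4B

Split into bytes (most-significant first): 4B 64 5B.
In little-endian order the low byte comes first in memory.
So at ascending addresses the bytes are 5B 64 4B.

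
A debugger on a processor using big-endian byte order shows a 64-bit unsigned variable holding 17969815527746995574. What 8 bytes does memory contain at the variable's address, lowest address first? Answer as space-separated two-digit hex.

17969815527746995574 in hexadecimal, padded to 64 bits, is 0xF9619C03AAA88576.
Split into bytes (most-significant first): F9 61 9C 03 AA A8 85 76.
Big-endian: lowest address holds the most-significant byte.
So the memory order matches the most-significant-first order: F9 61 9C 03 AA A8 85 76.

F9 61 9C 03 AA A8 85 76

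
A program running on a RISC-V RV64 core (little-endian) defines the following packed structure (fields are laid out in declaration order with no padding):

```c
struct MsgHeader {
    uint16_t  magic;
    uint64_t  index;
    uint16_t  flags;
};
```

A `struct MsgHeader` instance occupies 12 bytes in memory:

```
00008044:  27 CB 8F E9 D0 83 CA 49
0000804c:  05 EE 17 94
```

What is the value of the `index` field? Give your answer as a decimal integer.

17151195890054130063

`index` follows `magic` (2 bytes), so it starts at byte offset 2 and occupies 8 bytes.
Bytes at offsets 2..9: 8F E9 D0 83 CA 49 05 EE.
In little-endian order the low byte comes first in memory.
Reassemble most-significant byte first: EE 05 49 CA 83 D0 E9 8F → 0xEE0549CA83D0E98F.
0xEE0549CA83D0E98F = 17151195890054130063.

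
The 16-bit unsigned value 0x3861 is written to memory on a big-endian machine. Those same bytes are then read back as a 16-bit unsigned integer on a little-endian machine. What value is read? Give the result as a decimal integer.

Stored big-endian, the bytes at ascending addresses are 38 61.
Read back as little-endian, the first byte is least significant, giving 0x6138.
0x6138 = 24888.

24888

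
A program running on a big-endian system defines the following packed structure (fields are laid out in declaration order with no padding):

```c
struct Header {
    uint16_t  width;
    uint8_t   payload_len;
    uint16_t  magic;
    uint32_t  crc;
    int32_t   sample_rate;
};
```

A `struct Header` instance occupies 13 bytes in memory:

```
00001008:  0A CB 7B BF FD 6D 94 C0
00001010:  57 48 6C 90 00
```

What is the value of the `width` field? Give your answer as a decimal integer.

2763

`width` is the first field, at byte offset 0, occupying 2 bytes.
Bytes at offsets 0..1: 0A CB.
Big-endian stores the most-significant byte at the lowest address.
The bytes are already most-significant first: 0x0ACB.
0x0ACB = 2763.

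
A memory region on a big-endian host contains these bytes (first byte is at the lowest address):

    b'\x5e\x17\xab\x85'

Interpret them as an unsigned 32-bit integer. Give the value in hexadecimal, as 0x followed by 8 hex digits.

Big-endian stores the most-significant byte at the lowest address.
The bytes are already most-significant first: 0x5E17AB85.

0x5E17AB85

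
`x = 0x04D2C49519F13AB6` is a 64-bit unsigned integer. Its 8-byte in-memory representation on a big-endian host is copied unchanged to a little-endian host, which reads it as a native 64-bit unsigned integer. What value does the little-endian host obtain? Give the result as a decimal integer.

Stored big-endian, the bytes at ascending addresses are 04 D2 C4 95 19 F1 3A B6.
Read back as little-endian, the first byte is least significant, giving 0xB63AF11995C4D204.
0xB63AF11995C4D204 = 13131072755741282820.

13131072755741282820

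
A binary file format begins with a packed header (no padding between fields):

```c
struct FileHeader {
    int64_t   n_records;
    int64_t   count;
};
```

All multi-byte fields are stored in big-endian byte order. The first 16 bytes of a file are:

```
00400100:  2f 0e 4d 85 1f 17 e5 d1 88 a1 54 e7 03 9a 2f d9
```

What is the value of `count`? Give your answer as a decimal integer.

-8601500462126321703

`count` follows `n_records` (8 bytes), so it starts at byte offset 8 and occupies 8 bytes.
Bytes at offsets 8..15: 88 A1 54 E7 03 9A 2F D9.
Big-endian stores the most-significant byte at the lowest address.
The bytes are already most-significant first: 0x88A154E7039A2FD9.
Top bit is set, so as a signed 64-bit value this is 0x88A154E7039A2FD9 − 2^64 = -8601500462126321703.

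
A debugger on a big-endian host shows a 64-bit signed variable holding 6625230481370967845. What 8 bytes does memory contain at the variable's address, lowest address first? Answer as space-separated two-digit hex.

6625230481370967845 in hexadecimal, padded to 64 bits, is 0x5BF18C055534EF25.
Split into bytes (most-significant first): 5B F1 8C 05 55 34 EF 25.
Big-endian: lowest address holds the most-significant byte.
So the memory order matches the most-significant-first order: 5B F1 8C 05 55 34 EF 25.

5B F1 8C 05 55 34 EF 25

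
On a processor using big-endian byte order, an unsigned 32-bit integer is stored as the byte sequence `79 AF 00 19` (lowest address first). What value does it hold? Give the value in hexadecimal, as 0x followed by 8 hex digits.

0x79AF0019

In big-endian order the high byte comes first in memory.
The bytes are already most-significant first: 0x79AF0019.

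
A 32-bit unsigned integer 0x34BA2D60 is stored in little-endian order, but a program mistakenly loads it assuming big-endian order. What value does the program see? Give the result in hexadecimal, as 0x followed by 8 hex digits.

Stored little-endian, the bytes at ascending addresses are 60 2D BA 34.
Read back as big-endian, the last byte is least significant, giving 0x602DBA34.

0x602DBA34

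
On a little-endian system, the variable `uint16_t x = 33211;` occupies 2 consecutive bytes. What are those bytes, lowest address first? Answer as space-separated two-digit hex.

BB 81

33211 in hexadecimal, padded to 16 bits, is 0x81BB.
Split into bytes (most-significant first): 81 BB.
Little-endian: lowest address holds the least-significant byte.
So at ascending addresses the bytes are BB 81.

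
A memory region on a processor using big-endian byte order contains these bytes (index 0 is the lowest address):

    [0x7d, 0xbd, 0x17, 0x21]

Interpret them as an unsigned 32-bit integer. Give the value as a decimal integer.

2109544225

In big-endian order the high byte comes first in memory.
The bytes are already most-significant first: 0x7DBD1721.
0x7DBD1721 = 2109544225.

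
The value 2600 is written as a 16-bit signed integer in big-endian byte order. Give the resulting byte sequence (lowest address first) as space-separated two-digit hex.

0A 28

2600 in hexadecimal, padded to 16 bits, is 0x0A28.
Split into bytes (most-significant first): 0A 28.
Big-endian: lowest address holds the most-significant byte.
So the memory order matches the most-significant-first order: 0A 28.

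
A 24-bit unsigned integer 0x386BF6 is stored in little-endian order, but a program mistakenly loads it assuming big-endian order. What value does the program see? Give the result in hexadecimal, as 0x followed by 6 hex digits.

0xF66B38

Stored little-endian, the bytes at ascending addresses are F6 6B 38.
Read back as big-endian, the last byte is least significant, giving 0xF66B38.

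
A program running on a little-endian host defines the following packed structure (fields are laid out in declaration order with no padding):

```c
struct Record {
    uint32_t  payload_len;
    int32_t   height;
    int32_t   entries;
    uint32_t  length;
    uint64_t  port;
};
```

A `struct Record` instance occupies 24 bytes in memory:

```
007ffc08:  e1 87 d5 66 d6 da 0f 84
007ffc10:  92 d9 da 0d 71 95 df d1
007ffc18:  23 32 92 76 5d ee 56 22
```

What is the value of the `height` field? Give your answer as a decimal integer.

-2079335722

`height` follows `payload_len` (4 bytes), so it starts at byte offset 4 and occupies 4 bytes.
Bytes at offsets 4..7: D6 DA 0F 84.
Little-endian: lowest address holds the least-significant byte.
Reassemble most-significant byte first: 84 0F DA D6 → 0x840FDAD6.
Top bit is set, so as a signed 32-bit value this is 0x840FDAD6 − 2^32 = -2079335722.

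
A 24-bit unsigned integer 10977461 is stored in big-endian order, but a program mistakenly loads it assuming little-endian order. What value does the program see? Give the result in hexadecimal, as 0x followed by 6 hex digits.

0xB580A7

10977461 in 24-bit hexadecimal is 0xA780B5.
Stored big-endian, the bytes at ascending addresses are A7 80 B5.
Read back as little-endian, the first byte is least significant, giving 0xB580A7.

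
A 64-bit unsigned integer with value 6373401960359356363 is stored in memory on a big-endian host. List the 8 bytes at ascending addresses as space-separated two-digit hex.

6373401960359356363 in hexadecimal, padded to 64 bits, is 0x5872DF50B1FF67CB.
Split into bytes (most-significant first): 58 72 DF 50 B1 FF 67 CB.
Big-endian stores the most-significant byte at the lowest address.
So the memory order matches the most-significant-first order: 58 72 DF 50 B1 FF 67 CB.

58 72 DF 50 B1 FF 67 CB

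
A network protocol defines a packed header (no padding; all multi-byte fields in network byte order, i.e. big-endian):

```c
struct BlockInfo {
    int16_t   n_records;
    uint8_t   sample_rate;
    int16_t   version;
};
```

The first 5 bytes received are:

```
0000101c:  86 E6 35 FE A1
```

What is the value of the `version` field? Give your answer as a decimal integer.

`version` follows `n_records` (2 B), `sample_rate` (1 B), so it starts at offset 2 + 1 = 3 and occupies 2 bytes.
Bytes at offsets 3..4: FE A1.
In big-endian order the high byte comes first in memory.
The bytes are already most-significant first: 0xFEA1.
Top bit is set, so as a signed 16-bit value this is 0xFEA1 − 2^16 = -351.

-351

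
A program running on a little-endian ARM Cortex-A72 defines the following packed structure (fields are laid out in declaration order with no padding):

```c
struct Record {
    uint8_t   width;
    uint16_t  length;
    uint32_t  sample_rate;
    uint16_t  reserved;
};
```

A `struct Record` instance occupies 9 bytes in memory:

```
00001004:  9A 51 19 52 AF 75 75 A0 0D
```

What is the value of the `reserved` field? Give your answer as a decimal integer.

`reserved` follows `width` (1 B), `length` (2 B), `sample_rate` (4 B), so it starts at offset 1 + 2 + 4 = 7 and occupies 2 bytes.
Bytes at offsets 7..8: A0 0D.
Little-endian: lowest address holds the least-significant byte.
Reassemble most-significant byte first: 0D A0 → 0x0DA0.
0x0DA0 = 3488.

3488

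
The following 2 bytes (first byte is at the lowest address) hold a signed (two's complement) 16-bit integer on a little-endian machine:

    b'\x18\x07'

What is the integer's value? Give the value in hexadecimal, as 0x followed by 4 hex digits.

In little-endian order the low byte comes first in memory.
Reassemble most-significant byte first: 07 18 → 0x0718.

0x0718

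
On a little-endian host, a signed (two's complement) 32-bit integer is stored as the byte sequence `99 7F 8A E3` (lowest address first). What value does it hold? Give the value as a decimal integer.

In little-endian order the low byte comes first in memory.
Reassemble most-significant byte first: E3 8A 7F 99 → 0xE38A7F99.
Top bit is set, so as a signed 32-bit value this is 0xE38A7F99 − 2^32 = -477462631.

-477462631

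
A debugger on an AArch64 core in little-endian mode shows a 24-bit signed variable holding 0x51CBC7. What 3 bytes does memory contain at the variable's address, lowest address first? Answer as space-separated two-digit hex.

Split into bytes (most-significant first): 51 CB C7.
In little-endian order the low byte comes first in memory.
So at ascending addresses the bytes are C7 CB 51.

C7 CB 51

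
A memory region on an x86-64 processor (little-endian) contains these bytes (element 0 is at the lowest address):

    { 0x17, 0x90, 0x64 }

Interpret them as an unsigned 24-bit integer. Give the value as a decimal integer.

In little-endian order the low byte comes first in memory.
Reassemble most-significant byte first: 64 90 17 → 0x649017.
0x649017 = 6590487.

6590487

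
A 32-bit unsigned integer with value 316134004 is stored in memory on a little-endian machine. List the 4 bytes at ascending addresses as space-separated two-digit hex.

316134004 in hexadecimal, padded to 32 bits, is 0x12D7D274.
Split into bytes (most-significant first): 12 D7 D2 74.
Little-endian stores the least-significant byte at the lowest address.
So at ascending addresses the bytes are 74 D2 D7 12.

74 D2 D7 12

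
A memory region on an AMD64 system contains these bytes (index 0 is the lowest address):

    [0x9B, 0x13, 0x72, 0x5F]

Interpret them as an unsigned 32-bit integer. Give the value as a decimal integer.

1601311643

Little-endian stores the least-significant byte at the lowest address.
Reassemble most-significant byte first: 5F 72 13 9B → 0x5F72139B.
0x5F72139B = 1601311643.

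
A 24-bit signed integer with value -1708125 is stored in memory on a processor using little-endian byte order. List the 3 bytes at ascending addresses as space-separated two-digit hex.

A3 EF E5

Two's complement of -1708125 in 24 bits: 1708125 = 0x1A105D; invert → 0xE5EFA2; add 1 → 0xE5EFA3.
Split into bytes (most-significant first): E5 EF A3.
Little-endian stores the least-significant byte at the lowest address.
So at ascending addresses the bytes are A3 EF E5.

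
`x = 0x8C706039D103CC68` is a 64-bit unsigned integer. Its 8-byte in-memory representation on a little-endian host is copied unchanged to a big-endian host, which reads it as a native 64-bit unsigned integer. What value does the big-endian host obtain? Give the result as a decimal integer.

Stored little-endian, the bytes at ascending addresses are 68 CC 03 D1 39 60 70 8C.
Read back as big-endian, the last byte is least significant, giving 0x68CC03D13960708C.
0x68CC03D13960708C = 7551414872339148940.

7551414872339148940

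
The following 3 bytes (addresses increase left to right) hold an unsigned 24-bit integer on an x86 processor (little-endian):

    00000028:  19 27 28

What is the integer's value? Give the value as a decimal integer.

2631449

In little-endian order the low byte comes first in memory.
Reassemble most-significant byte first: 28 27 19 → 0x282719.
0x282719 = 2631449.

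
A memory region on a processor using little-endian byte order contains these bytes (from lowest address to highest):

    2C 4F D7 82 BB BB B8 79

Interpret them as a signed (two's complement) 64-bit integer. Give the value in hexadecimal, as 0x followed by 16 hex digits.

Little-endian: lowest address holds the least-significant byte.
Reassemble most-significant byte first: 79 B8 BB BB 82 D7 4F 2C → 0x79B8BBBB82D74F2C.

0x79B8BBBB82D74F2C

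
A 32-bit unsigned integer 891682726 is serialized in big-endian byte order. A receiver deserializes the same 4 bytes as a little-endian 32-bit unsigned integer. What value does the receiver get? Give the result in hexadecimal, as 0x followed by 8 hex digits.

891682726 in 32-bit hexadecimal is 0x3525FFA6.
Stored big-endian, the bytes at ascending addresses are 35 25 FF A6.
Read back as little-endian, the first byte is least significant, giving 0xA6FF2535.

0xA6FF2535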